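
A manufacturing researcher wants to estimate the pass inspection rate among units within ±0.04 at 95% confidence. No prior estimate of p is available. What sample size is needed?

Conservative approach: use p = 0.5 (maximizes p(1-p) = 0.25). n = z²(0.25)/E² = 1.96²×0.25/0.04² = 600.2 → n = 601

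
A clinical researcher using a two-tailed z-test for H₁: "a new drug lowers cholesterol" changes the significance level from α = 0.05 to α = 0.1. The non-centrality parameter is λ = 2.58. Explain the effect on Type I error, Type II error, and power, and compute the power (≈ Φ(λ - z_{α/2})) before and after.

Increasing α from 0.05 to 0.1:
• Type I error rate increases (α is the Type I rate by definition).
• Critical value moves from z_{α/2} = 1.96 to 1.645, so power = Φ(λ - z_{α/2}) goes from Φ(2.58 - 1.96) = 0.732 to Φ(2.58 - 1.645) = 0.825.
• Type II error rate β = 1 - power therefore decreases (0.268 → 0.175).
Appropriate when false negatives are costly — here, shelving an effective drug — patients miss out on a treatment that would have helped.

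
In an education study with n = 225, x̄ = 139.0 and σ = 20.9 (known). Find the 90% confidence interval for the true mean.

CI = x̄ ± z*(σ/√n) = 139.0 ± 1.645(20.9/√225) = 139.0 ± 2.29 = (136.71, 141.29)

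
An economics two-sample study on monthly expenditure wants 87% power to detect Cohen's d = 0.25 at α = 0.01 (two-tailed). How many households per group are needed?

z_{α/2} = 2.576, z_β = Φ⁻¹(0.87) = 1.126. For small effect (d = 0.25): n per group = 2(z_{α/2} + z_β)²/d² = 2(2.576 + 1.126)²/0.25² = 438.6 → 439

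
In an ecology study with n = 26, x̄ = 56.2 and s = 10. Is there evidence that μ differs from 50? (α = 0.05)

t = (x̄ - μ₀)/(s/√n) = (56.2 - 50)/(10/√26) = 3.161. df = 25, critical t = ±2.06. Reject H₀.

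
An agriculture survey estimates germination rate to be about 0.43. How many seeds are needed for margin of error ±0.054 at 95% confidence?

n = z²p(1-p)/E² = 1.96²×0.43×0.57/0.054² = 322.9 → n = 323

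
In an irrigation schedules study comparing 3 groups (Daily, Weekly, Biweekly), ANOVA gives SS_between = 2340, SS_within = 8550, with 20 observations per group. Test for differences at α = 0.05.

df_between = 2, df_within = 57. F = MS_between/MS_within = 1170.0/150.0 = 7.8. F_crit ≈ 3.159. Reject H₀. At least one mean differs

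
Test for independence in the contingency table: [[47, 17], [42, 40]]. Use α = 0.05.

χ² = 7.456. df = 1, critical = 3.841. Reject H₀. Variables are dependent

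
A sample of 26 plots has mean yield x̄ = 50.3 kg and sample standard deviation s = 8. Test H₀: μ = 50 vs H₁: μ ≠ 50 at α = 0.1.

t = (x̄ - μ₀)/(s/√n) = (50.3 - 50)/(8/√26) = 0.191. df = 25, critical t = ±1.708. Fail to reject H₀.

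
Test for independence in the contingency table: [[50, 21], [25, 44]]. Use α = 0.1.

χ² = 16.447. df = 1, critical = 2.706. Reject H₀. Variables are dependent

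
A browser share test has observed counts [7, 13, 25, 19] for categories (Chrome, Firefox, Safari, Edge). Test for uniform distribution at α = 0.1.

Expected = 16 each. χ² = Σ(O-E)²/E = 11.25. df = 3, critical value = 6.251. Reject H₀.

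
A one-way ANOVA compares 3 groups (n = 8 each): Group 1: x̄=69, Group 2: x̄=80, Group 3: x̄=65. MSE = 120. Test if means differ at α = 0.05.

Grand mean = 71.33. SS_between = 965.33, MS_between = 482.67. F = 4.022, F_crit ≈ 3.467. Reject H₀.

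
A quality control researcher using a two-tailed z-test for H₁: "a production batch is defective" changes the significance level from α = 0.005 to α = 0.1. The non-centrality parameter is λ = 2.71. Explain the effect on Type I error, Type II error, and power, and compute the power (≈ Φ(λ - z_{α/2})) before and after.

Increasing α from 0.005 to 0.1:
• Type I error rate increases (α is the Type I rate by definition).
• Critical value moves from z_{α/2} = 2.807 to 1.645, so power = Φ(λ - z_{α/2}) goes from Φ(2.71 - 2.807) = 0.461 to Φ(2.71 - 1.645) = 0.857.
• Type II error rate β = 1 - power therefore decreases (0.539 → 0.143).
Appropriate when false negatives are costly — here, shipping a defective batch — faulty products reach customers.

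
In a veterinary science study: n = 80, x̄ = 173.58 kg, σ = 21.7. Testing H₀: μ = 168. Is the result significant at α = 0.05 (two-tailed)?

z = (173.58 - 168)/(21.7/√80) = 2.3. Since |z| > 1.96, significant at α = 0.05.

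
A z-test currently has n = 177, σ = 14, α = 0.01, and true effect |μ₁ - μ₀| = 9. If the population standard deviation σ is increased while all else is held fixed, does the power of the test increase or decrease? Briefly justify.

Power decreases: a larger σ inflates the standard error σ/√n, pulling the sampling distribution under H₁ back toward the critical value.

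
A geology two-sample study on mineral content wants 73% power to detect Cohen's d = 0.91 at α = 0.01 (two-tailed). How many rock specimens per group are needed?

z_{α/2} = 2.576, z_β = Φ⁻¹(0.73) = 0.613. For large effect (d = 0.91): n per group = 2(z_{α/2} + z_β)²/d² = 2(2.576 + 0.613)²/0.91² = 24.6 → 25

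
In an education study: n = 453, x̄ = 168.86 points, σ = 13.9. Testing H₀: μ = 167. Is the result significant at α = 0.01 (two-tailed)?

z = (168.86 - 167)/(13.9/√453) = 2.848. Since |z| > 2.576, significant at α = 0.01.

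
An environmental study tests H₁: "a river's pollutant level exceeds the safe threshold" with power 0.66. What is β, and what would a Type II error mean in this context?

β = 1 - power = 1 - 0.66 = 0.34. A Type II error is failing to reject H₀ when H₀ is false (false negative) — here, failing to conclude that a river's pollutant level exceeds the safe threshold when in fact it is true. Consequence: allowing unsafe pollution to continue.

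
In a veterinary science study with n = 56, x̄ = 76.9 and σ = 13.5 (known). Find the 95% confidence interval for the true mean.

CI = x̄ ± z*(σ/√n) = 76.9 ± 1.96(13.5/√56) = 76.9 ± 3.54 = (73.36, 80.44)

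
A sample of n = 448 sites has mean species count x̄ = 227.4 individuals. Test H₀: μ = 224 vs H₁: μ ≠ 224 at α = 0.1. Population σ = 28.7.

z = (x̄ - μ₀)/(σ/√n) = (227.4 - 224)/(28.7/√448) = 2.507. Critical value: ±1.645. Since |2.507| > 1.645, Reject H₀.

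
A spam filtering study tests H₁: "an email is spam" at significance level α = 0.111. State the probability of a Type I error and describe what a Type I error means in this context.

P(Type I error) = α = 0.111. A Type I error is rejecting H₀ when H₀ is actually true (false positive) — here, concluding that an email is spam when in fact this is not the case. Consequence: a legitimate email is sent to the spam folder and the user misses it.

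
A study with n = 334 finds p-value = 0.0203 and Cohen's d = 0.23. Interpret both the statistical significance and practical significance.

Statistically significant (p = 0.0203 < 0.05). Cohen's d = 0.23 indicates a small effect size. Both statistical and practical significance should be considered.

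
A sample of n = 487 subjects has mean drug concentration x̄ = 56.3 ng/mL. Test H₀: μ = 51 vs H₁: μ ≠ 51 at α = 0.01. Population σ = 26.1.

z = (x̄ - μ₀)/(σ/√n) = (56.3 - 51)/(26.1/√487) = 4.481. Critical value: ±2.576. Since |4.481| > 2.576, Reject H₀.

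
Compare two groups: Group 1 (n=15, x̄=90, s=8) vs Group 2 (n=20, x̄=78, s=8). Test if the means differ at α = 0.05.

Pooled sp = 8.0. t = 4.392, df = 33. Critical t = ±2.035. Reject H₀.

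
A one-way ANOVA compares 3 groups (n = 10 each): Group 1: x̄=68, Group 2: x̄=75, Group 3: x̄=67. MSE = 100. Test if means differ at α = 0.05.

Grand mean = 70.0. SS_between = 380.0, MS_between = 190.0. F = 1.9, F_crit ≈ 3.354. Fail to reject H₀.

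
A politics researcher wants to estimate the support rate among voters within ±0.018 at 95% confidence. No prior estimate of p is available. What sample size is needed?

Conservative approach: use p = 0.5 (maximizes p(1-p) = 0.25). n = z²(0.25)/E² = 1.96²×0.25/0.018² = 2964.2 → n = 2965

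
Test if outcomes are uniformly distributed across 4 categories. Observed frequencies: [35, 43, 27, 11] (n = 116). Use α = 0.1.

Expected = 29 each. χ² = Σ(O-E)²/E = 19.31. df = 3, critical value = 6.251. Reject H₀.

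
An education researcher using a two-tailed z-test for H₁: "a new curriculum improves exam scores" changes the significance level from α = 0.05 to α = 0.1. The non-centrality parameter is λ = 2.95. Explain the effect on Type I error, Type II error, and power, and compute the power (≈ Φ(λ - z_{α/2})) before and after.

Increasing α from 0.05 to 0.1:
• Type I error rate increases (α is the Type I rate by definition).
• Critical value moves from z_{α/2} = 1.96 to 1.645, so power = Φ(λ - z_{α/2}) goes from Φ(2.95 - 1.96) = 0.839 to Φ(2.95 - 1.645) = 0.904.
• Type II error rate β = 1 - power therefore decreases (0.161 → 0.096).
Appropriate when false negatives are costly — here, keeping the old curriculum when the new one would have helped students.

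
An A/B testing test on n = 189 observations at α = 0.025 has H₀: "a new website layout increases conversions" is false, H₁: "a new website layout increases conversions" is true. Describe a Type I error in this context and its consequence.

Type I error: rejecting H₀ when it is true — concluding that a new website layout increases conversions when in fact it is not. Consequence: rolling out a layout that doesn't actually help — wasted engineering effort.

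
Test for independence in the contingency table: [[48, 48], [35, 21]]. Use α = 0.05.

χ² = 2.229. df = 1, critical = 3.841. Fail to reject H₀. No evidence of dependence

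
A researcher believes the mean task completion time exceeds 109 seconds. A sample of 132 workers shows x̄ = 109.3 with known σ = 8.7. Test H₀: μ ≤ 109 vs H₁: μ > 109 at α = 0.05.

z = 0.396. Critical value: 1.645. Fail to reject H₀.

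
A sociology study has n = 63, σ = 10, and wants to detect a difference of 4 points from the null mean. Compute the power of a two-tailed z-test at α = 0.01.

SE = σ/√n = 10/√63 = 1.26. Non-centrality λ = d/SE = 4/1.26 = 3.175. Power ≈ Φ(λ - z_{α/2}) = Φ(3.175 - 2.576) = Φ(0.599) = 0.725.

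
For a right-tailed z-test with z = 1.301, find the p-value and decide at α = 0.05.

p = P(Z > 1.301) = 1 - Φ(1.301) ≈ 0.0966. Since p ≥ 0.05, fail to reject H₀ (not significant) at α = 0.05.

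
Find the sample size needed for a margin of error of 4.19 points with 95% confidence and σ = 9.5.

n = (z*σ/E)² = (1.96×9.5/4.19)² = 19.7 → n = 20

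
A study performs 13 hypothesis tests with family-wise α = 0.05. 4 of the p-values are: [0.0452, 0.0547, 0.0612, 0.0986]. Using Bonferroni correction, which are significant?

Bonferroni α = 0.05/13 = 0.00385. None of the given p-values are significant.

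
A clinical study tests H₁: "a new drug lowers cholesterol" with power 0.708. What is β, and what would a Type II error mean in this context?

β = 1 - power = 1 - 0.708 = 0.292. A Type II error is failing to reject H₀ when H₀ is false (false negative) — here, failing to conclude that a new drug lowers cholesterol when in fact it is true. Consequence: shelving an effective drug — patients miss out on a treatment that would have helped.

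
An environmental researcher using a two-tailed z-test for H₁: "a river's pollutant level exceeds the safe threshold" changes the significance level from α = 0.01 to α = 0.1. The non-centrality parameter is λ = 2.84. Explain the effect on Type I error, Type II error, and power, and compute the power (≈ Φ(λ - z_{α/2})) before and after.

Increasing α from 0.01 to 0.1:
• Type I error rate increases (α is the Type I rate by definition).
• Critical value moves from z_{α/2} = 2.576 to 1.645, so power = Φ(λ - z_{α/2}) goes from Φ(2.84 - 2.576) = 0.604 to Φ(2.84 - 1.645) = 0.884.
• Type II error rate β = 1 - power therefore decreases (0.396 → 0.116).
Appropriate when false negatives are costly — here, allowing unsafe pollution to continue.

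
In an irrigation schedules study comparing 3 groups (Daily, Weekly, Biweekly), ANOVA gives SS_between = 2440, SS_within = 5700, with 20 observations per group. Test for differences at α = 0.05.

df_between = 2, df_within = 57. F = MS_between/MS_within = 1220.0/100.0 = 12.2. F_crit ≈ 3.159. Reject H₀. At least one mean differs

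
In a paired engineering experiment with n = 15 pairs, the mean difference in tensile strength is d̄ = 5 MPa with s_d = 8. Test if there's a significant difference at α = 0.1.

t = d̄/(s_d/√n) = 5/(8/√15) = 2.421. df = 14, critical t = ±1.761. Reject H₀.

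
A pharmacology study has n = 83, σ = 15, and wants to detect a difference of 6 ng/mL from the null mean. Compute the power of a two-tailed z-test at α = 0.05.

SE = σ/√n = 15/√83 = 1.646. Non-centrality λ = d/SE = 6/1.646 = 3.644. Power ≈ Φ(λ - z_{α/2}) = Φ(3.644 - 1.96) = Φ(1.684) = 0.954.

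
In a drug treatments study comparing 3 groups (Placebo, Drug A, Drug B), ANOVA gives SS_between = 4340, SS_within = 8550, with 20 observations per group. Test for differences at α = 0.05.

df_between = 2, df_within = 57. F = MS_between/MS_within = 2170.0/150.0 = 14.467. F_crit ≈ 3.159. Reject H₀. At least one mean differs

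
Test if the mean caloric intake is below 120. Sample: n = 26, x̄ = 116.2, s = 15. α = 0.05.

t = (116.2 - 120)/(15/√26) = -1.292, df = 25. Critical t = -1.708. Fail to reject H₀.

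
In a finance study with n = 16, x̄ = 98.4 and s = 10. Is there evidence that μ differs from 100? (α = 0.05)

t = (x̄ - μ₀)/(s/√n) = (98.4 - 100)/(10/√16) = -0.64. df = 15, critical t = ±2.131. Fail to reject H₀.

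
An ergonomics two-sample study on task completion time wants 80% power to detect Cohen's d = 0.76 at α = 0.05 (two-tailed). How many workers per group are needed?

z_{α/2} = 1.96, z_β = Φ⁻¹(0.8) = 0.842. For medium effect (d = 0.76): n per group = 2(z_{α/2} + z_β)²/d² = 2(1.96 + 0.842)²/0.76² = 27.2 → 28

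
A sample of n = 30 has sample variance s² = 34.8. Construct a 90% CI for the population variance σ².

df = 29. χ²_{0.05} = 42.557, χ²_{0.95} = 17.708. CI for σ² = ((n-1)s²/χ²_{α/2}, (n-1)s²/χ²_{1-α/2}) = (29·34.8/42.557, 29·34.8/17.708) = (23.71, 56.99)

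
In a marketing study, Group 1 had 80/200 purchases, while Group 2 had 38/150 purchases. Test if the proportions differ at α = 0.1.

p̂₁ = 0.4, p̂₂ = 0.253, pooled p̂ = 0.337. z = 2.872. Critical: ±1.645. Reject H₀.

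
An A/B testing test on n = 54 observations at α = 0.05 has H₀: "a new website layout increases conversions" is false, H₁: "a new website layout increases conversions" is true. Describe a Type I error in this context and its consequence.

Type I error: rejecting H₀ when it is true — concluding that a new website layout increases conversions when in fact it is not. Consequence: rolling out a layout that doesn't actually help — wasted engineering effort.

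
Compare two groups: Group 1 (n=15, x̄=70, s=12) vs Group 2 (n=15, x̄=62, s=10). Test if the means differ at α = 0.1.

Pooled sp = 11.05. t = 1.984, df = 28. Critical t = ±1.701. Reject H₀.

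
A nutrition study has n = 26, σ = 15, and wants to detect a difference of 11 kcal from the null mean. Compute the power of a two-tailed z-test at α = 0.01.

SE = σ/√n = 15/√26 = 2.942. Non-centrality λ = d/SE = 11/2.942 = 3.739. Power ≈ Φ(λ - z_{α/2}) = Φ(3.739 - 2.576) = Φ(1.163) = 0.878.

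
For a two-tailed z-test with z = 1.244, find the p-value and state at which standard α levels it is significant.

p = 2·P(Z > |1.244|) = 2·(1 - Φ(1.244)) ≈ 0.2135. Not significant at any standard level.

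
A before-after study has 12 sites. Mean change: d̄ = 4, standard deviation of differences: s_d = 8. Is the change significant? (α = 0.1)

t = d̄/(s_d/√n) = 4/(8/√12) = 1.732. df = 11, critical t = ±1.796. Fail to reject H₀.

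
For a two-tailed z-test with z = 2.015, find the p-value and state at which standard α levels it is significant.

p = 2·P(Z > |2.015|) = 2·(1 - Φ(2.015)) ≈ 0.0439. Significant at α = 0.1; Significant at α = 0.05.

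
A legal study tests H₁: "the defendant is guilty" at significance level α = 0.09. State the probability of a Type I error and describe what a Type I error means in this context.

P(Type I error) = α = 0.09. A Type I error is rejecting H₀ when H₀ is actually true (false positive) — here, concluding that the defendant is guilty when in fact this is not the case. Consequence: convicting an innocent person.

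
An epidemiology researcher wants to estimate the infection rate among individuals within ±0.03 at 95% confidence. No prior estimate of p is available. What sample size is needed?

Conservative approach: use p = 0.5 (maximizes p(1-p) = 0.25). n = z²(0.25)/E² = 1.96²×0.25/0.03² = 1067.1 → n = 1068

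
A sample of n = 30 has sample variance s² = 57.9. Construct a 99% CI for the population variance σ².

df = 29. χ²_{0.005} = 52.336, χ²_{0.995} = 13.121. CI for σ² = ((n-1)s²/χ²_{α/2}, (n-1)s²/χ²_{1-α/2}) = (29·57.9/52.336, 29·57.9/13.121) = (32.08, 127.97)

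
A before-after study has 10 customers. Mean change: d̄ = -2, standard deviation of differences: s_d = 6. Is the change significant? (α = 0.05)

t = d̄/(s_d/√n) = -2/(6/√10) = -1.054. df = 9, critical t = ±2.262. Fail to reject H₀.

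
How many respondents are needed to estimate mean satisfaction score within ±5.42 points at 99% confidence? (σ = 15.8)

n = (z*σ/E)² = (2.576×15.8/5.42)² = 56.4 → n = 57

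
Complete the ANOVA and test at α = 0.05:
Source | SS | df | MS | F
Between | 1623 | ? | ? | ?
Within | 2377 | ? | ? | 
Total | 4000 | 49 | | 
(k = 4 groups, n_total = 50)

df_between = 3, df_within = 46. MS_between = 541.0, MS_within = 51.67. F = 10.469, F_crit ≈ 2.807. Reject H₀.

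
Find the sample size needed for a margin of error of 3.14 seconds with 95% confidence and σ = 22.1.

n = (z*σ/E)² = (1.96×22.1/3.14)² = 190.3 → n = 191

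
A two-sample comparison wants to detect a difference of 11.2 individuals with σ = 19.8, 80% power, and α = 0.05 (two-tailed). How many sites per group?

n per group = 2(z_α/2 + z_β)²σ²/d² = 2×(1.96 + 0.84)²×19.8²/11.2² = 49.01 → n = 50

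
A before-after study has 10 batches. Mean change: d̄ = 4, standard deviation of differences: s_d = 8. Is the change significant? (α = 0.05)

t = d̄/(s_d/√n) = 4/(8/√10) = 1.581. df = 9, critical t = ±2.262. Fail to reject H₀.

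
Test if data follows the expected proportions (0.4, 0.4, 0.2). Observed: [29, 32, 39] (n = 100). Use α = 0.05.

Expected: [40.0, 40.0, 20.0]. χ² = 22.675. df = 2, critical = 5.991. Reject H₀.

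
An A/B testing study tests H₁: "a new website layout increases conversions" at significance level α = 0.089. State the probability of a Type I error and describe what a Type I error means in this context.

P(Type I error) = α = 0.089. A Type I error is rejecting H₀ when H₀ is actually true (false positive) — here, concluding that a new website layout increases conversions when in fact this is not the case. Consequence: rolling out a layout that doesn't actually help — wasted engineering effort.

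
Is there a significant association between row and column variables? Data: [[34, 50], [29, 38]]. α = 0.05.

χ² = 0.121. df = 1, critical = 3.841. Fail to reject H₀. No evidence of dependence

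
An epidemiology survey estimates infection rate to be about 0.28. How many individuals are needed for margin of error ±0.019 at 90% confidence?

n = z²p(1-p)/E² = 1.645²×0.28×0.72/0.019² = 1511.2 → n = 1512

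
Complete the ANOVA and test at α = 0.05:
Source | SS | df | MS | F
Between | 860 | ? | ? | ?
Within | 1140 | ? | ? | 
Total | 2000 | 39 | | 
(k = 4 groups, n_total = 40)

df_between = 3, df_within = 36. MS_between = 286.67, MS_within = 31.67. F = 9.053, F_crit ≈ 2.866. Reject H₀.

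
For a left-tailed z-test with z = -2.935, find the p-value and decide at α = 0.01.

p = P(Z < -2.935) = Φ(-2.935) ≈ 0.0017. Since p < 0.01, reject H₀ (significant) at α = 0.01.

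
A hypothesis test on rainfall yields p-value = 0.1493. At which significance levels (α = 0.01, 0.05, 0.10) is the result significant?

p = 0.1493. Not significant at any of the given levels.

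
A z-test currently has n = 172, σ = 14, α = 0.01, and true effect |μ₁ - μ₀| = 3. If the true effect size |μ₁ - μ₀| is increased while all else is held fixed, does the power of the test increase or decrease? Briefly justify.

Power increases: a larger true effect increases the non-centrality λ = |μ₁ - μ₀|/(σ/√n).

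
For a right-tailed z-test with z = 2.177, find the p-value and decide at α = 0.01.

p = P(Z > 2.177) = 1 - Φ(2.177) ≈ 0.0147. Since p ≥ 0.01, fail to reject H₀ (not significant) at α = 0.01.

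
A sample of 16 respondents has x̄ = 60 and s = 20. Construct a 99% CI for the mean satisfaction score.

CI = x̄ ± t*(s/√n) = 60 ± 2.947(20/√16) = (45.27, 74.73)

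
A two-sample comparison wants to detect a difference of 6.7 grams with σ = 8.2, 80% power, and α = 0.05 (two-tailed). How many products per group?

n per group = 2(z_α/2 + z_β)²σ²/d² = 2×(1.96 + 0.84)²×8.2²/6.7² = 23.5 → n = 24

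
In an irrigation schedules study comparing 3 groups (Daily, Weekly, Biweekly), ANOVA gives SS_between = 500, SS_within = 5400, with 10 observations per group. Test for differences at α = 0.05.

df_between = 2, df_within = 27. F = MS_between/MS_within = 250.0/200.0 = 1.25. F_crit ≈ 3.354. Fail to reject H₀.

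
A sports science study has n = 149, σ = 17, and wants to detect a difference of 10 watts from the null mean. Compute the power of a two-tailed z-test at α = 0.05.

SE = σ/√n = 17/√149 = 1.393. Non-centrality λ = d/SE = 10/1.393 = 7.18. Power ≈ Φ(λ - z_{α/2}) = Φ(7.18 - 1.96) = Φ(5.22) = 1.0.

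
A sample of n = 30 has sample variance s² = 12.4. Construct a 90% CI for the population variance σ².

df = 29. χ²_{0.05} = 42.557, χ²_{0.95} = 17.708. CI for σ² = ((n-1)s²/χ²_{α/2}, (n-1)s²/χ²_{1-α/2}) = (29·12.4/42.557, 29·12.4/17.708) = (8.45, 20.31)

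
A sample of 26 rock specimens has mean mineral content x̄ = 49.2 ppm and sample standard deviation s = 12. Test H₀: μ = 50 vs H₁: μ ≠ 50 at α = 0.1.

t = (x̄ - μ₀)/(s/√n) = (49.2 - 50)/(12/√26) = -0.34. df = 25, critical t = ±1.708. Fail to reject H₀.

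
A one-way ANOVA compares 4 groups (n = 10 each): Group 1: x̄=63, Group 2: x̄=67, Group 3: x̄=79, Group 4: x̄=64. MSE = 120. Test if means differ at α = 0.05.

Grand mean = 68.25. SS_between = 1627.5, MS_between = 542.5. F = 4.521, F_crit ≈ 2.866. Reject H₀.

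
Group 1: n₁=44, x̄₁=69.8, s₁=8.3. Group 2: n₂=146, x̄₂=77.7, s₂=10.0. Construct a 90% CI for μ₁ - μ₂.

Difference = -7.9. SE = √(8.3²/44 + 10.0²/146) = 1.5. CI = (-10.37, -5.43)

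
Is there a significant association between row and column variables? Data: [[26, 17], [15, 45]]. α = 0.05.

χ² = 13.149. df = 1, critical = 3.841. Reject H₀. Variables are dependent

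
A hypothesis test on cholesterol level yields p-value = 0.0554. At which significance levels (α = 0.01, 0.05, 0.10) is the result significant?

p = 0.0554. Significant at: α = 0.1.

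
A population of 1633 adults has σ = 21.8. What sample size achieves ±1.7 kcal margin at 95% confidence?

Without FPC: n₀ = (1.96×21.8/1.7)² = 631.724. With FPC: n = n₀N/(n₀+N-1) = 455.7 → n = 456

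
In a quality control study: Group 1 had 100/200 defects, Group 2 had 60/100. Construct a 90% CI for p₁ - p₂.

p̂₁ = 0.5, p̂₂ = 0.6. Difference = -0.1. CI = (-0.199, -0.001)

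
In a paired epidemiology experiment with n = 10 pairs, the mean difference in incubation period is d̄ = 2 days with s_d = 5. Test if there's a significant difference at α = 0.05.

t = d̄/(s_d/√n) = 2/(5/√10) = 1.265. df = 9, critical t = ±2.262. Fail to reject H₀.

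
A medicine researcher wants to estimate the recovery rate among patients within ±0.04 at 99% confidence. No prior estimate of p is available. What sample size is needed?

Conservative approach: use p = 0.5 (maximizes p(1-p) = 0.25). n = z²(0.25)/E² = 2.576²×0.25/0.04² = 1036.8 → n = 1037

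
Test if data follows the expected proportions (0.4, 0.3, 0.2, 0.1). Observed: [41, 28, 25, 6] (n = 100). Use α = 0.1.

Expected: [40.0, 30.0, 20.0, 10.0]. χ² = 3.008. df = 3, critical = 6.251. Fail to reject H₀.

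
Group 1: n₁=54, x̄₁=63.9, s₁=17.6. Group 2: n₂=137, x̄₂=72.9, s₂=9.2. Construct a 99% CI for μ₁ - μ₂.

Difference = -9.0. SE = √(17.6²/54 + 9.2²/137) = 2.521. CI = (-15.49, -2.51)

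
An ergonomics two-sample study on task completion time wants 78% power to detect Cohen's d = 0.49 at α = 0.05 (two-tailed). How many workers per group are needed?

z_{α/2} = 1.96, z_β = Φ⁻¹(0.78) = 0.772. For small effect (d = 0.49): n per group = 2(z_{α/2} + z_β)²/d² = 2(1.96 + 0.772)²/0.49² = 62.2 → 63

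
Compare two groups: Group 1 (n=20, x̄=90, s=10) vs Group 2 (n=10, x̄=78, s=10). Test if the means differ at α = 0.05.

Pooled sp = 10.0. t = 3.098, df = 28. Critical t = ±2.048. Reject H₀.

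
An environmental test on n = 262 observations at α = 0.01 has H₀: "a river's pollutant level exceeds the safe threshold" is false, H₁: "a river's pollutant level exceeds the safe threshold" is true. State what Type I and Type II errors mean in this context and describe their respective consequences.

Type I (false positive): concluding that a river's pollutant level exceeds the safe threshold when it is not — shutting down a compliant factory unnecessarily. Type II (false negative): failing to conclude that a river's pollutant level exceeds the safe threshold when it is — allowing unsafe pollution to continue. Which is costlier depends on domain priorities and is a judgement call rather than a statistical fact.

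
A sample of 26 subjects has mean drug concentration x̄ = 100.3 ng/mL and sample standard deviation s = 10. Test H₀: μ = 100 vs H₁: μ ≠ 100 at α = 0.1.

t = (x̄ - μ₀)/(s/√n) = (100.3 - 100)/(10/√26) = 0.153. df = 25, critical t = ±1.708. Fail to reject H₀.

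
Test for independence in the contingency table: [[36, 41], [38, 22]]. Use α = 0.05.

χ² = 3.732. df = 1, critical = 3.841. Fail to reject H₀. No evidence of dependence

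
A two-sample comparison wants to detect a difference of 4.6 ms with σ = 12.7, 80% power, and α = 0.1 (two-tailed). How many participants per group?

n per group = 2(z_α/2 + z_β)²σ²/d² = 2×(1.645 + 0.84)²×12.7²/4.6² = 94.1 → n = 95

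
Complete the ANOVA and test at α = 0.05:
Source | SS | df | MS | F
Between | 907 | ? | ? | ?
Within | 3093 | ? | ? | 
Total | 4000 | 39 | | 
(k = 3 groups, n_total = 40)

df_between = 2, df_within = 37. MS_between = 453.5, MS_within = 83.59. F = 5.425, F_crit ≈ 3.252. Reject H₀.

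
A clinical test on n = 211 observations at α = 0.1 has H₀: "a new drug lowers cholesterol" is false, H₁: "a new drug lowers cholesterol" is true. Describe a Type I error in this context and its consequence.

Type I error: rejecting H₀ when it is true — concluding that a new drug lowers cholesterol when in fact it is not. Consequence: approving an ineffective drug — patients take a useless medication and may skip effective alternatives.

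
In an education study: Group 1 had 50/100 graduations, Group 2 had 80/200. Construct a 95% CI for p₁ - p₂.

p̂₁ = 0.5, p̂₂ = 0.4. Difference = 0.1. CI = (-0.019, 0.219)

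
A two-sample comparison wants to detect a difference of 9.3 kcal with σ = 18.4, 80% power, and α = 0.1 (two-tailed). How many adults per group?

n per group = 2(z_α/2 + z_β)²σ²/d² = 2×(1.645 + 0.84)²×18.4²/9.3² = 48.3 → n = 49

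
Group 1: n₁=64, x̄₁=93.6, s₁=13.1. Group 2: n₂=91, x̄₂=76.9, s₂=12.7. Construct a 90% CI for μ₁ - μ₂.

Difference = 16.7. SE = √(13.1²/64 + 12.7²/91) = 2.11. CI = (13.23, 20.17)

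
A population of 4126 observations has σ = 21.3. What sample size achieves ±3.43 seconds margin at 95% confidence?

Without FPC: n₀ = (1.96×21.3/3.43)² = 148.144. With FPC: n = n₀N/(n₀+N-1) = 143.04 → n = 144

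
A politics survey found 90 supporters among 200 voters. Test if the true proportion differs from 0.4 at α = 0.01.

p̂ = 0.45, p₀ = 0.4. z = (p̂ - p₀)/√(p₀(1-p₀)/n) = 1.443. Critical: ±2.576. Fail to reject H₀.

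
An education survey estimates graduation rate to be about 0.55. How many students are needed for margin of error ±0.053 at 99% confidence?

n = z²p(1-p)/E² = 2.576²×0.55×0.45/0.053² = 584.7 → n = 585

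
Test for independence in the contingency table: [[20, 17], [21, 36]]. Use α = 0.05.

χ² = 2.703. df = 1, critical = 3.841. Fail to reject H₀. No evidence of dependence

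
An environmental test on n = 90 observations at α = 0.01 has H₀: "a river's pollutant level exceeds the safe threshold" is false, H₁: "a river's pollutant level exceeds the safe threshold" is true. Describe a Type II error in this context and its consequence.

Type II error: failing to reject H₀ when it is false — concluding that a river's pollutant level exceeds the safe threshold is not supported when in fact it is. Consequence: allowing unsafe pollution to continue.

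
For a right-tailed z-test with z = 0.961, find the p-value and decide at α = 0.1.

p = P(Z > 0.961) = 1 - Φ(0.961) ≈ 0.1683. Since p ≥ 0.1, fail to reject H₀ (not significant) at α = 0.1.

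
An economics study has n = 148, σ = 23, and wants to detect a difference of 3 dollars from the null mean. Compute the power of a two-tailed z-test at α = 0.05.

SE = σ/√n = 23/√148 = 1.891. Non-centrality λ = d/SE = 3/1.891 = 1.587. Power ≈ Φ(λ - z_{α/2}) = Φ(1.587 - 1.96) = Φ(-0.373) = 0.355.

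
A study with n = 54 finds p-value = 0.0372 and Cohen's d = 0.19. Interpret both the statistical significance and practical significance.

Statistically significant (p = 0.0372 < 0.05). Cohen's d = 0.19 indicates a very small effect size. Both statistical and practical significance should be considered.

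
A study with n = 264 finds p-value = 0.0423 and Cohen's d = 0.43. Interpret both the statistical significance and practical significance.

Statistically significant (p = 0.0423 < 0.05). Cohen's d = 0.43 indicates a small effect size. Both statistical and practical significance should be considered.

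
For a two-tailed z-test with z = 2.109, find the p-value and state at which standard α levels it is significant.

p = 2·P(Z > |2.109|) = 2·(1 - Φ(2.109)) ≈ 0.0349. Significant at α = 0.1; Significant at α = 0.05.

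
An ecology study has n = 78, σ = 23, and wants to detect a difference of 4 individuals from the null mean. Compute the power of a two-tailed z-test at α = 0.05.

SE = σ/√n = 23/√78 = 2.604. Non-centrality λ = d/SE = 4/2.604 = 1.536. Power ≈ Φ(λ - z_{α/2}) = Φ(1.536 - 1.96) = Φ(-0.424) = 0.336.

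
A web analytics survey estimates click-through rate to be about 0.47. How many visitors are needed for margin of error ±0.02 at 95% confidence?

n = z²p(1-p)/E² = 1.96²×0.47×0.53/0.02² = 2392.4 → n = 2393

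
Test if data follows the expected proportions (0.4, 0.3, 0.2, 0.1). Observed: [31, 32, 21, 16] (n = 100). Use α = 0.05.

Expected: [40.0, 30.0, 20.0, 10.0]. χ² = 5.808. df = 3, critical = 7.815. Fail to reject H₀.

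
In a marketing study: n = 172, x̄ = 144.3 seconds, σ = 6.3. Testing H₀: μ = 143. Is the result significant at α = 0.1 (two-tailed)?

z = (144.3 - 143)/(6.3/√172) = 2.706. Since |z| > 1.645, significant at α = 0.1.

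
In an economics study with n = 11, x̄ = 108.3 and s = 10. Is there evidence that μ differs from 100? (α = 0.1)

t = (x̄ - μ₀)/(s/√n) = (108.3 - 100)/(10/√11) = 2.753. df = 10, critical t = ±1.812. Reject H₀.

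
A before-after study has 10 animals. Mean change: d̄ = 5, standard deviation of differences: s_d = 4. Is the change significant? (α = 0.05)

t = d̄/(s_d/√n) = 5/(4/√10) = 3.953. df = 9, critical t = ±2.262. Reject H₀.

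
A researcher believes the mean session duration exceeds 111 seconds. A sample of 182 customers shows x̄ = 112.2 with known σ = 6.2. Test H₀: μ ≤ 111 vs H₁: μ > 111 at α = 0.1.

z = 2.611. Critical value: 1.28. Reject H₀.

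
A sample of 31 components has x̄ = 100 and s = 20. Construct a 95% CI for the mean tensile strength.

CI = x̄ ± t*(s/√n) = 100 ± 2.042(20/√31) = (92.66, 107.34)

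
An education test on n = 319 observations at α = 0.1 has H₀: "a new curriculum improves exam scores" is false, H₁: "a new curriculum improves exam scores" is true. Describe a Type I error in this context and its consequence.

Type I error: rejecting H₀ when it is true — concluding that a new curriculum improves exam scores when in fact it is not. Consequence: adopting a curriculum that gives no real benefit — disruption for nothing.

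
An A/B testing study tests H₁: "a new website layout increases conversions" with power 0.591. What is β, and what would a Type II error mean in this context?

β = 1 - power = 1 - 0.591 = 0.409. A Type II error is failing to reject H₀ when H₀ is false (false negative) — here, failing to conclude that a new website layout increases conversions when in fact it is true. Consequence: discarding a layout that would have improved conversions — lost revenue.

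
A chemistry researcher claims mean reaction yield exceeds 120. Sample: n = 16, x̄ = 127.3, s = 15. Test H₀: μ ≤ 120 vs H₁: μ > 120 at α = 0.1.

t = (127.3 - 120)/(15/√16) = 1.947, df = 15. Critical t = 1.341. Reject H₀.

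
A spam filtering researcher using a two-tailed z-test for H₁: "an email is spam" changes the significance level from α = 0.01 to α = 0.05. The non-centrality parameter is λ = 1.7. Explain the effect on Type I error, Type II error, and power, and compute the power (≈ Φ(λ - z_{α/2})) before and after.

Increasing α from 0.01 to 0.05:
• Type I error rate increases (α is the Type I rate by definition).
• Critical value moves from z_{α/2} = 2.576 to 1.96, so power = Φ(λ - z_{α/2}) goes from Φ(1.7 - 2.576) = 0.191 to Φ(1.7 - 1.96) = 0.397.
• Type II error rate β = 1 - power therefore decreases (0.809 → 0.603).
Appropriate when false negatives are costly — here, a spam email lands in the inbox.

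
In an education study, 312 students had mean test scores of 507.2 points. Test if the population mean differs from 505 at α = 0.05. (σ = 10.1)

z = (x̄ - μ₀)/(σ/√n) = (507.2 - 505)/(10.1/√312) = 3.847. Critical value: ±1.96. Since |3.847| > 1.96, Reject H₀.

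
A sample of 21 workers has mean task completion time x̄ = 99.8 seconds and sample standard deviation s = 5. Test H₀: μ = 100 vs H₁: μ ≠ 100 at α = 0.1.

t = (x̄ - μ₀)/(s/√n) = (99.8 - 100)/(5/√21) = -0.183. df = 20, critical t = ±1.725. Fail to reject H₀.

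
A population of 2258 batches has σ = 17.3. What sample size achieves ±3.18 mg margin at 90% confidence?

Without FPC: n₀ = (1.645×17.3/3.18)² = 80.088. With FPC: n = n₀N/(n₀+N-1) = 77.4 → n = 78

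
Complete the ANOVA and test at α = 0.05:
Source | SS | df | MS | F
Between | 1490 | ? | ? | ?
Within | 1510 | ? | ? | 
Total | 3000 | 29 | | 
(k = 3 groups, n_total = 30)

df_between = 2, df_within = 27. MS_between = 745.0, MS_within = 55.93. F = 13.321, F_crit ≈ 3.354. Reject H₀.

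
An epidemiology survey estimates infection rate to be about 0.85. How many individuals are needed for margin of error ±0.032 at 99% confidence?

n = z²p(1-p)/E² = 2.576²×0.85×0.15/0.032² = 826.2 → n = 827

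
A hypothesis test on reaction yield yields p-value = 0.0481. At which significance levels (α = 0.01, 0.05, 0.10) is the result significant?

p = 0.0481. Significant at: α = 0.05, 0.1.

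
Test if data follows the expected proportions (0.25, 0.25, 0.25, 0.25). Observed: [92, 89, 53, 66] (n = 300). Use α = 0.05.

Expected: [75.0, 75.0, 75.0, 75.0]. χ² = 14.0. df = 3, critical = 7.815. Reject H₀.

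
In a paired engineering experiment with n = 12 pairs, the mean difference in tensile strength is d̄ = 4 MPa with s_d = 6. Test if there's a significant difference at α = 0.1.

t = d̄/(s_d/√n) = 4/(6/√12) = 2.309. df = 11, critical t = ±1.796. Reject H₀.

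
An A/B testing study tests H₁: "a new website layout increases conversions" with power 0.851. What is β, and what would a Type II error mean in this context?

β = 1 - power = 1 - 0.851 = 0.149. A Type II error is failing to reject H₀ when H₀ is false (false negative) — here, failing to conclude that a new website layout increases conversions when in fact it is true. Consequence: discarding a layout that would have improved conversions — lost revenue.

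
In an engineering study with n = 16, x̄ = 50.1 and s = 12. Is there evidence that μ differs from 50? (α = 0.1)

t = (x̄ - μ₀)/(s/√n) = (50.1 - 50)/(12/√16) = 0.033. df = 15, critical t = ±1.753. Fail to reject H₀.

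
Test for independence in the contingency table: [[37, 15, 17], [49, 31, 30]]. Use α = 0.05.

χ² = 1.524. df = 2, critical = 5.991. Fail to reject H₀. No evidence of dependence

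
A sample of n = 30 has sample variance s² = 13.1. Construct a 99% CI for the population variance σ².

df = 29. χ²_{0.005} = 52.336, χ²_{0.995} = 13.121. CI for σ² = ((n-1)s²/χ²_{α/2}, (n-1)s²/χ²_{1-α/2}) = (29·13.1/52.336, 29·13.1/13.121) = (7.26, 28.95)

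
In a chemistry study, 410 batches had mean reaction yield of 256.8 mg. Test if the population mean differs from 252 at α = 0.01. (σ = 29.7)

z = (x̄ - μ₀)/(σ/√n) = (256.8 - 252)/(29.7/√410) = 3.272. Critical value: ±2.576. Since |3.272| > 2.576, Reject H₀.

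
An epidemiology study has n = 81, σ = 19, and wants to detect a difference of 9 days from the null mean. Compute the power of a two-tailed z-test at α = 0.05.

SE = σ/√n = 19/√81 = 2.111. Non-centrality λ = d/SE = 9/2.111 = 4.263. Power ≈ Φ(λ - z_{α/2}) = Φ(4.263 - 1.96) = Φ(2.303) = 0.989.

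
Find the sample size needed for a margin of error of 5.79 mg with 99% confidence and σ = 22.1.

n = (z*σ/E)² = (2.576×22.1/5.79)² = 96.7 → n = 97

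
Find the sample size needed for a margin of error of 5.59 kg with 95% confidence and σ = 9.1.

n = (z*σ/E)² = (1.96×9.1/5.59)² = 10.2 → n = 11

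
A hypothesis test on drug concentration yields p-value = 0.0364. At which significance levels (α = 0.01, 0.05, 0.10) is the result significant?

p = 0.0364. Significant at: α = 0.05, 0.1.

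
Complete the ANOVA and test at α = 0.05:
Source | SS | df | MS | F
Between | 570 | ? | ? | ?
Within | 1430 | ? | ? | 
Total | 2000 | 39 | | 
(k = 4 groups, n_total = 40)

df_between = 3, df_within = 36. MS_between = 190.0, MS_within = 39.72. F = 4.783, F_crit ≈ 2.866. Reject H₀.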